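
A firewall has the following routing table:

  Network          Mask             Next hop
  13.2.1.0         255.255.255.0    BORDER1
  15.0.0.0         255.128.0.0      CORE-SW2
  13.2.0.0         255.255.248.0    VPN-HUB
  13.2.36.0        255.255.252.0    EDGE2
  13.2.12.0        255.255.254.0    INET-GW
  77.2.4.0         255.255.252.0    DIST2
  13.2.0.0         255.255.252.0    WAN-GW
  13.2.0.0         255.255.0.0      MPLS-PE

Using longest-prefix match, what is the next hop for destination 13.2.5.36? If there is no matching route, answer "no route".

VPN-HUB

Routes whose prefix contains 13.2.5.36:
  13.2.0.0/16 (13.2.0.0 - 13.2.255.255) -> MPLS-PE
  13.2.0.0/21 (13.2.0.0 - 13.2.7.255) -> VPN-HUB
More-specific entries that do NOT match:
  13.2.1.0/24 (13.2.1.0 - 13.2.1.255) does not contain 13.2.5.36
  13.2.12.0/23 (13.2.12.0 - 13.2.13.255) does not contain 13.2.5.36
  13.2.36.0/22 (13.2.36.0 - 13.2.39.255) does not contain 13.2.5.36
  77.2.4.0/22 (77.2.4.0 - 77.2.7.255) does not contain 13.2.5.36
  13.2.0.0/22 (13.2.0.0 - 13.2.3.255) does not contain 13.2.5.36
Longest matching prefix is /21 -> next hop VPN-HUB.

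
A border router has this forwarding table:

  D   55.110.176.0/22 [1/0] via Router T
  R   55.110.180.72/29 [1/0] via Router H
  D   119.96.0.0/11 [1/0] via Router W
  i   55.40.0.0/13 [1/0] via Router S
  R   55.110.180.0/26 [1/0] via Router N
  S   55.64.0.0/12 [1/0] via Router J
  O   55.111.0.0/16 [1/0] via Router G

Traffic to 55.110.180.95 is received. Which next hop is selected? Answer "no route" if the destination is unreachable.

No entry's prefix contains 55.110.180.95; there is no default route.

no route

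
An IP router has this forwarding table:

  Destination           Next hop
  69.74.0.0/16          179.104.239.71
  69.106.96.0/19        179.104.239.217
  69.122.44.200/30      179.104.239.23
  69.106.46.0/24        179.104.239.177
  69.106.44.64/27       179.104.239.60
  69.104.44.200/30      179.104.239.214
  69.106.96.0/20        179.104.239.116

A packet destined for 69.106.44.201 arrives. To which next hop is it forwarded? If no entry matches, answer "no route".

no route

No entry's prefix contains 69.106.44.201; there is no default route.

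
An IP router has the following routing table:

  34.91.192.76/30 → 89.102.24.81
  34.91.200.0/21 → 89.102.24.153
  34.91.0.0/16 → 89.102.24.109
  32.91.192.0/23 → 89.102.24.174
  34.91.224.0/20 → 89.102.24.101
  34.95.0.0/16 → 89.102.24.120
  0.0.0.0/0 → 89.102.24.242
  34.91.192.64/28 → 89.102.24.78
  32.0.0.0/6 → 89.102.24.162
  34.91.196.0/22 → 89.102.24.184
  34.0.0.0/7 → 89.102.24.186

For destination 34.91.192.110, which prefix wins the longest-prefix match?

Entries matching 34.91.192.110:
  0.0.0.0/0 (default, matches everything)
  32.0.0.0/6 (32.0.0.0 - 35.255.255.255)
  34.0.0.0/7 (34.0.0.0 - 35.255.255.255)
  34.91.0.0/16 (34.91.0.0 - 34.91.255.255)
Most specific is 34.91.0.0/16.

34.91.0.0/16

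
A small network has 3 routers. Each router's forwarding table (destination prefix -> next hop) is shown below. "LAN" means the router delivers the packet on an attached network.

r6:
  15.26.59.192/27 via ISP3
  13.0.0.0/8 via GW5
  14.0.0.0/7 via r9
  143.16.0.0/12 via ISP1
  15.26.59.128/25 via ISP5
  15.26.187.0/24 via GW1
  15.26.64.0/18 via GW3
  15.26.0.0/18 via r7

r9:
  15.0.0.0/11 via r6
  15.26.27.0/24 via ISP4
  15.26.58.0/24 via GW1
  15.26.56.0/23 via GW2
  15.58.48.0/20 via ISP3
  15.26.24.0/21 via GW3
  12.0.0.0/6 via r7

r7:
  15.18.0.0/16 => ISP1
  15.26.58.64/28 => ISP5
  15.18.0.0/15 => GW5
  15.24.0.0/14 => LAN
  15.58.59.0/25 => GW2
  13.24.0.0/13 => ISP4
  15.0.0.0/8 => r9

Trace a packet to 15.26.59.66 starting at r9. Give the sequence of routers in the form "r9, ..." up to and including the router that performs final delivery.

r9, r6, r7

At r9: longest match for 15.26.59.66 is 15.0.0.0/11 -> r6
At r6: longest match for 15.26.59.66 is 15.26.0.0/18 -> r7
At r7: longest match for 15.26.59.66 is 15.24.0.0/14 -> LAN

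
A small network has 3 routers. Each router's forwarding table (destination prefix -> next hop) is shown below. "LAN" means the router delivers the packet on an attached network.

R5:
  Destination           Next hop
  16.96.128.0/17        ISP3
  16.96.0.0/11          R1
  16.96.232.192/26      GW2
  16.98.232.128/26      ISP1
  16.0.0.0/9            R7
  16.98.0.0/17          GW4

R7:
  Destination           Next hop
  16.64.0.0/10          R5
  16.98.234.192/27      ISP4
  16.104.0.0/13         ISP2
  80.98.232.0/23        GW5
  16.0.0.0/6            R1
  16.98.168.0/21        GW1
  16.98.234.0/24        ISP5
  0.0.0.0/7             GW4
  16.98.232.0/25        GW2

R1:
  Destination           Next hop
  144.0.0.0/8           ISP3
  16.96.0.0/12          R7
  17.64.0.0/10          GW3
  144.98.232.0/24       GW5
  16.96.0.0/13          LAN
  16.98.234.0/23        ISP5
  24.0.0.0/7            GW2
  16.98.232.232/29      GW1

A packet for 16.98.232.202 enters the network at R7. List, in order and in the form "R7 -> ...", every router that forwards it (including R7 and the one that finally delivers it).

R7 -> R5 -> R1

At R7: longest match for 16.98.232.202 is 16.64.0.0/10 -> R5
At R5: longest match for 16.98.232.202 is 16.96.0.0/11 -> R1
At R1: longest match for 16.98.232.202 is 16.96.0.0/13 -> LAN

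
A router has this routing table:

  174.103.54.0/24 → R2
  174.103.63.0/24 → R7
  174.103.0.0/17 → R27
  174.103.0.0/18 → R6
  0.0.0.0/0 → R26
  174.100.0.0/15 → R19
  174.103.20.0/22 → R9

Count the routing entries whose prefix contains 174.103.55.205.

3

Prefixes containing 174.103.55.205:
  0.0.0.0/0 (default, matches everything)
  174.103.0.0/17 (174.103.0.0 - 174.103.127.255)
  174.103.0.0/18 (174.103.0.0 - 174.103.63.255)
Total matching entries: 3.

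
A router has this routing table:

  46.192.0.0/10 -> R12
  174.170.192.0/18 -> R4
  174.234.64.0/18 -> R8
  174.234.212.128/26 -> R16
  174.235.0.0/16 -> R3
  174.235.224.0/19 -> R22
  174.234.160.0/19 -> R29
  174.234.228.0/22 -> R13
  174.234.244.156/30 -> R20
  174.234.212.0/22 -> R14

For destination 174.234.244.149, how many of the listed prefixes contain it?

0

No listed prefix contains 174.234.244.149.
Total matching entries: 0.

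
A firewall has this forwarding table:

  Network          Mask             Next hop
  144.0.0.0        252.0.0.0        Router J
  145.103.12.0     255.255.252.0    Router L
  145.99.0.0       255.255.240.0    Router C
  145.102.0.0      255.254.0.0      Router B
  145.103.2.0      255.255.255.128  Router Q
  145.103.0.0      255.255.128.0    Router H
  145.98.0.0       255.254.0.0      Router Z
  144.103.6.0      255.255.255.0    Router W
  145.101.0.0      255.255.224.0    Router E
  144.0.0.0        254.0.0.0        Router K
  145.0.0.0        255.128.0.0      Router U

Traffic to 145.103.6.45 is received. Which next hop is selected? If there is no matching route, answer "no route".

Routes whose prefix contains 145.103.6.45:
  144.0.0.0/6 (144.0.0.0 - 147.255.255.255) -> Router J
  144.0.0.0/7 (144.0.0.0 - 145.255.255.255) -> Router K
  145.0.0.0/9 (145.0.0.0 - 145.127.255.255) -> Router U
  145.102.0.0/15 (145.102.0.0 - 145.103.255.255) -> Router B
  145.103.0.0/17 (145.103.0.0 - 145.103.127.255) -> Router H
More-specific entries that do NOT match:
  145.103.2.0/25 (145.103.2.0 - 145.103.2.127) does not contain 145.103.6.45
  144.103.6.0/24 (144.103.6.0 - 144.103.6.255) does not contain 145.103.6.45
  145.103.12.0/22 (145.103.12.0 - 145.103.15.255) does not contain 145.103.6.45
  145.99.0.0/20 (145.99.0.0 - 145.99.15.255) does not contain 145.103.6.45
  145.101.0.0/19 (145.101.0.0 - 145.101.31.255) does not contain 145.103.6.45
Longest matching prefix is /17 -> next hop Router H.

Router H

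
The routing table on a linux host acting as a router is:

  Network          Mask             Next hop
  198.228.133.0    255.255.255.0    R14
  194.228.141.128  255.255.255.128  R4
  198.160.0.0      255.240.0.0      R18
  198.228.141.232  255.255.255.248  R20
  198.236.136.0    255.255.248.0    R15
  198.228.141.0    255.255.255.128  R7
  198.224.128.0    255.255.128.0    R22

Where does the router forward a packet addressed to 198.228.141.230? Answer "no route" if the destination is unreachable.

no route

No entry's prefix contains 198.228.141.230; there is no default route.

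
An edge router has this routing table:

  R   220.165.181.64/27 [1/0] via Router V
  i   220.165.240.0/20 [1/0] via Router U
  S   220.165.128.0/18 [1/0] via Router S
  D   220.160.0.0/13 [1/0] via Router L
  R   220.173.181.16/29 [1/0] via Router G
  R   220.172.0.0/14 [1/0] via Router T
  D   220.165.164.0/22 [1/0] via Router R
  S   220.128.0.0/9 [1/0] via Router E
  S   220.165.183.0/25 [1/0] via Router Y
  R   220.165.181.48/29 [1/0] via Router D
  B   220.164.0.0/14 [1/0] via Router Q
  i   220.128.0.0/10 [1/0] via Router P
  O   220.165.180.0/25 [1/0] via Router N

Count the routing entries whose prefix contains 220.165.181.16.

Prefixes containing 220.165.181.16:
  220.128.0.0/9 (220.128.0.0 - 220.255.255.255)
  220.128.0.0/10 (220.128.0.0 - 220.191.255.255)
  220.160.0.0/13 (220.160.0.0 - 220.167.255.255)
  220.164.0.0/14 (220.164.0.0 - 220.167.255.255)
  220.165.128.0/18 (220.165.128.0 - 220.165.191.255)
Total matching entries: 5.

5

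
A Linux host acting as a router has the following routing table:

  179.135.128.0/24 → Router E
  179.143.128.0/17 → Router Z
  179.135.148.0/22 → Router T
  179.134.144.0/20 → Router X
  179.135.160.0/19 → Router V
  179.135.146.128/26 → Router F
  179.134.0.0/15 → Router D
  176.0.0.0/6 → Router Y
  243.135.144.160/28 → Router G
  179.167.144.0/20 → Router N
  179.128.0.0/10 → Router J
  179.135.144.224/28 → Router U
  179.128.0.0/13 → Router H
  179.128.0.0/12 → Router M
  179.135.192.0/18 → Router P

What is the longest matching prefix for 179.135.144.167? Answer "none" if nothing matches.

179.134.0.0/15

Entries matching 179.135.144.167:
  176.0.0.0/6 (176.0.0.0 - 179.255.255.255)
  179.128.0.0/10 (179.128.0.0 - 179.191.255.255)
  179.128.0.0/12 (179.128.0.0 - 179.143.255.255)
  179.128.0.0/13 (179.128.0.0 - 179.135.255.255)
  179.134.0.0/15 (179.134.0.0 - 179.135.255.255)
Most specific is 179.134.0.0/15.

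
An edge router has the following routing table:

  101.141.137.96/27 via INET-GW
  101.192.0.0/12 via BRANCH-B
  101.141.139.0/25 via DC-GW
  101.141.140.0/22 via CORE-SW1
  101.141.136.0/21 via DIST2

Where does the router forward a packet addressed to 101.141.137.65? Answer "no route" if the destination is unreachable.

DIST2

Routes whose prefix contains 101.141.137.65:
  101.141.136.0/21 (101.141.136.0 - 101.141.143.255) -> DIST2
More-specific entries that do NOT match:
  101.141.137.96/27 (101.141.137.96 - 101.141.137.127) does not contain 101.141.137.65
  101.141.139.0/25 (101.141.139.0 - 101.141.139.127) does not contain 101.141.137.65
  101.141.140.0/22 (101.141.140.0 - 101.141.143.255) does not contain 101.141.137.65
Longest matching prefix is /21 -> next hop DIST2.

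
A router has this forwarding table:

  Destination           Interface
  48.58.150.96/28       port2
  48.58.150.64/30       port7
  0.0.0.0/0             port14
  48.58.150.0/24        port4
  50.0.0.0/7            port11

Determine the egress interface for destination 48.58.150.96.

port2

Routes whose prefix contains 48.58.150.96:
  0.0.0.0/0 (default, matches everything) -> port14
  48.58.150.0/24 (48.58.150.0 - 48.58.150.255) -> port4
  48.58.150.96/28 (48.58.150.96 - 48.58.150.111) -> port2
More-specific entries that do NOT match:
  48.58.150.64/30 (48.58.150.64 - 48.58.150.67) does not contain 48.58.150.96
Longest matching prefix is /28 -> interface port2.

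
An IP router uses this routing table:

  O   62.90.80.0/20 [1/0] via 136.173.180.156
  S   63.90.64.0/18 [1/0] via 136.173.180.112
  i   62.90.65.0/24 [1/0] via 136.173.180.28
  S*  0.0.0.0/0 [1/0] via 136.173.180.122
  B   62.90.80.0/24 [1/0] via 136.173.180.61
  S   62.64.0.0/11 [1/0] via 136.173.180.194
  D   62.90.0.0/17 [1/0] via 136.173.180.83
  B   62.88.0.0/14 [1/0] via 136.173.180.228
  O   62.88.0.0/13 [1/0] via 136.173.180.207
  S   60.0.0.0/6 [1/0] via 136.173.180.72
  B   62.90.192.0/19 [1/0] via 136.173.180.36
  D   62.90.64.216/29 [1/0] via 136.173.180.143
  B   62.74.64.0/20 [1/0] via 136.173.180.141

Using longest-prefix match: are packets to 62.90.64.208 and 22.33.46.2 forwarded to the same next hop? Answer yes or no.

no

62.90.64.208: longest match 62.90.0.0/17 -> 136.173.180.83
22.33.46.2: longest match 0.0.0.0/0 -> 136.173.180.122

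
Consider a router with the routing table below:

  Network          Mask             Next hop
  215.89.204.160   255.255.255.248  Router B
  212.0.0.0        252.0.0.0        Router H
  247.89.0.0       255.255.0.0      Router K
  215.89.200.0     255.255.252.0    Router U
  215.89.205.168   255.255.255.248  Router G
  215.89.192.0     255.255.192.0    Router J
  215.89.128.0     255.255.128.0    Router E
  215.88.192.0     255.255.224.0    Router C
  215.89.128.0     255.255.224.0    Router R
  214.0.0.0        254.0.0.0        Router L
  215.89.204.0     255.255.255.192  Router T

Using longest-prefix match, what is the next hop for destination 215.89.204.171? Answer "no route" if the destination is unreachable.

Routes whose prefix contains 215.89.204.171:
  212.0.0.0/6 (212.0.0.0 - 215.255.255.255) -> Router H
  214.0.0.0/7 (214.0.0.0 - 215.255.255.255) -> Router L
  215.89.128.0/17 (215.89.128.0 - 215.89.255.255) -> Router E
  215.89.192.0/18 (215.89.192.0 - 215.89.255.255) -> Router J
More-specific entries that do NOT match:
  215.89.204.160/29 (215.89.204.160 - 215.89.204.167) does not contain 215.89.204.171
  215.89.205.168/29 (215.89.205.168 - 215.89.205.175) does not contain 215.89.204.171
  215.89.204.0/26 (215.89.204.0 - 215.89.204.63) does not contain 215.89.204.171
  215.89.200.0/22 (215.89.200.0 - 215.89.203.255) does not contain 215.89.204.171
  215.88.192.0/19 (215.88.192.0 - 215.88.223.255) does not contain 215.89.204.171
  215.89.128.0/19 (215.89.128.0 - 215.89.159.255) does not contain 215.89.204.171
Longest matching prefix is /18 -> next hop Router J.

Router J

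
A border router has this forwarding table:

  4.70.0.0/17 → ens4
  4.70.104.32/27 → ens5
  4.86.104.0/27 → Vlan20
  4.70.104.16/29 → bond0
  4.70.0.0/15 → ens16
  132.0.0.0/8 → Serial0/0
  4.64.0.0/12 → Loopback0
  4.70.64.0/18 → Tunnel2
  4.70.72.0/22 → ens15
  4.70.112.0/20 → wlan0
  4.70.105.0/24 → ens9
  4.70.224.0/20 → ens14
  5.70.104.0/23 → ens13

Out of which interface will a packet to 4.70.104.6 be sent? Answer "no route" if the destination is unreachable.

Routes whose prefix contains 4.70.104.6:
  4.64.0.0/12 (4.64.0.0 - 4.79.255.255) -> Loopback0
  4.70.0.0/15 (4.70.0.0 - 4.71.255.255) -> ens16
  4.70.0.0/17 (4.70.0.0 - 4.70.127.255) -> ens4
  4.70.64.0/18 (4.70.64.0 - 4.70.127.255) -> Tunnel2
More-specific entries that do NOT match:
  4.70.104.16/29 (4.70.104.16 - 4.70.104.23) does not contain 4.70.104.6
  4.70.104.32/27 (4.70.104.32 - 4.70.104.63) does not contain 4.70.104.6
  4.86.104.0/27 (4.86.104.0 - 4.86.104.31) does not contain 4.70.104.6
  4.70.105.0/24 (4.70.105.0 - 4.70.105.255) does not contain 4.70.104.6
  5.70.104.0/23 (5.70.104.0 - 5.70.105.255) does not contain 4.70.104.6
  4.70.72.0/22 (4.70.72.0 - 4.70.75.255) does not contain 4.70.104.6
  4.70.112.0/20 (4.70.112.0 - 4.70.127.255) does not contain 4.70.104.6
  4.70.224.0/20 (4.70.224.0 - 4.70.239.255) does not contain 4.70.104.6
Longest matching prefix is /18 -> interface Tunnel2.

Tunnel2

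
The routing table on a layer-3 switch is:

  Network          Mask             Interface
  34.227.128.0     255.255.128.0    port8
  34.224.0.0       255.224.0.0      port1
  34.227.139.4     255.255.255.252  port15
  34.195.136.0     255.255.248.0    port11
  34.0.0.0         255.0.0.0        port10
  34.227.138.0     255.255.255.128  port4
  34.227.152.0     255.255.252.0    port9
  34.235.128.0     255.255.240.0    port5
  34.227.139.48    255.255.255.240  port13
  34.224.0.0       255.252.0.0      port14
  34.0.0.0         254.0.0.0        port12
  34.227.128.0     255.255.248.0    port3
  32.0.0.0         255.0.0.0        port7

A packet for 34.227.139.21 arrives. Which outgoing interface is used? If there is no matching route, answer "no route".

Routes whose prefix contains 34.227.139.21:
  34.0.0.0/7 (34.0.0.0 - 35.255.255.255) -> port12
  34.0.0.0/8 (34.0.0.0 - 34.255.255.255) -> port10
  34.224.0.0/11 (34.224.0.0 - 34.255.255.255) -> port1
  34.224.0.0/14 (34.224.0.0 - 34.227.255.255) -> port14
  34.227.128.0/17 (34.227.128.0 - 34.227.255.255) -> port8
More-specific entries that do NOT match:
  34.227.139.4/30 (34.227.139.4 - 34.227.139.7) does not contain 34.227.139.21
  34.227.139.48/28 (34.227.139.48 - 34.227.139.63) does not contain 34.227.139.21
  34.227.138.0/25 (34.227.138.0 - 34.227.138.127) does not contain 34.227.139.21
  34.227.152.0/22 (34.227.152.0 - 34.227.155.255) does not contain 34.227.139.21
  34.195.136.0/21 (34.195.136.0 - 34.195.143.255) does not contain 34.227.139.21
  34.227.128.0/21 (34.227.128.0 - 34.227.135.255) does not contain 34.227.139.21
  34.235.128.0/20 (34.235.128.0 - 34.235.143.255) does not contain 34.227.139.21
Longest matching prefix is /17 -> interface port8.

port8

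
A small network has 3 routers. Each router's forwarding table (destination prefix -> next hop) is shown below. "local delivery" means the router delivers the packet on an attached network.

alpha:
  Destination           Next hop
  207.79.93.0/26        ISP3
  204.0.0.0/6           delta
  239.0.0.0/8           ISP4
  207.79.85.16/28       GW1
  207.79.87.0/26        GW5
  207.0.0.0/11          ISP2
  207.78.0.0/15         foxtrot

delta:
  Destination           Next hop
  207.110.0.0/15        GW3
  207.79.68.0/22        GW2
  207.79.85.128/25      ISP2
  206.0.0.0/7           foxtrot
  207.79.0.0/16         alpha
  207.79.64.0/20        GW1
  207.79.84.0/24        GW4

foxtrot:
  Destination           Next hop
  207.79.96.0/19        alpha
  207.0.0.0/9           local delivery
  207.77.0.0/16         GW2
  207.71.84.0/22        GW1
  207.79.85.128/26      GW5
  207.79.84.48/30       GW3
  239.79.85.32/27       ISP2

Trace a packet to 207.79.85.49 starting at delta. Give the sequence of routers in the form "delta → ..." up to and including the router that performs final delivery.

At delta: longest match for 207.79.85.49 is 207.79.0.0/16 -> alpha
At alpha: longest match for 207.79.85.49 is 207.78.0.0/15 -> foxtrot
At foxtrot: longest match for 207.79.85.49 is 207.0.0.0/9 -> local delivery

delta → alpha → foxtrot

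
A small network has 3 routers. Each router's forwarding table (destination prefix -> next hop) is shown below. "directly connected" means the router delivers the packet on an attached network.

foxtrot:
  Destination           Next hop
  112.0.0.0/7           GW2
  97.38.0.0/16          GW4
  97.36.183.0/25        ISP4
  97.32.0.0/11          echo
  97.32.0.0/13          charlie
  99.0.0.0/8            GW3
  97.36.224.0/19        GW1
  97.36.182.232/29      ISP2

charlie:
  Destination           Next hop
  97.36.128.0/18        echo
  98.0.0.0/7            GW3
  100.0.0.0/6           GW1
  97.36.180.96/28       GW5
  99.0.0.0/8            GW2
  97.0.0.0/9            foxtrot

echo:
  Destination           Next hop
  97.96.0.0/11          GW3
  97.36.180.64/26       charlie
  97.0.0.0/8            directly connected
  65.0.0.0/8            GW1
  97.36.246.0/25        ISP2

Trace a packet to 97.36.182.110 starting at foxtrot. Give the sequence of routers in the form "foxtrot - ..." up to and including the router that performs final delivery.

At foxtrot: longest match for 97.36.182.110 is 97.32.0.0/13 -> charlie
At charlie: longest match for 97.36.182.110 is 97.36.128.0/18 -> echo
At echo: longest match for 97.36.182.110 is 97.0.0.0/8 -> directly connected

foxtrot - charlie - echo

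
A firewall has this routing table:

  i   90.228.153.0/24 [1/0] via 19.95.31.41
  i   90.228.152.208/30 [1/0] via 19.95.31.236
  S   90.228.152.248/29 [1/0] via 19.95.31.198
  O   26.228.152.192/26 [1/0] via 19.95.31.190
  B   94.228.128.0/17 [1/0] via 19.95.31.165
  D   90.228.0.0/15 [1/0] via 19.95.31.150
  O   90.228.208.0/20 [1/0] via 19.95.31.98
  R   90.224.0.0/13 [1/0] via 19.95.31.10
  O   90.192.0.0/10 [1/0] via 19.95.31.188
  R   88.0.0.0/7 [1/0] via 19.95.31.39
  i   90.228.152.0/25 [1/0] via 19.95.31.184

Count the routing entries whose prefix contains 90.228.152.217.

Prefixes containing 90.228.152.217:
  90.192.0.0/10 (90.192.0.0 - 90.255.255.255)
  90.224.0.0/13 (90.224.0.0 - 90.231.255.255)
  90.228.0.0/15 (90.228.0.0 - 90.229.255.255)
Total matching entries: 3.

3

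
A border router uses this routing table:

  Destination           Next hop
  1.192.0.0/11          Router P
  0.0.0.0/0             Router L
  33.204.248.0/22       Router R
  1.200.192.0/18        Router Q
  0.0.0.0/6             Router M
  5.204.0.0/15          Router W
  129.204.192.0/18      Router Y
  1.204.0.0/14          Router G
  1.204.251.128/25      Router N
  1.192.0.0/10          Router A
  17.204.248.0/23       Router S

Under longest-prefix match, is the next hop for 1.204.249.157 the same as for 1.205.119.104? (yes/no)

yes

1.204.249.157: longest match 1.204.0.0/14 -> Router G
1.205.119.104: longest match 1.204.0.0/14 -> Router G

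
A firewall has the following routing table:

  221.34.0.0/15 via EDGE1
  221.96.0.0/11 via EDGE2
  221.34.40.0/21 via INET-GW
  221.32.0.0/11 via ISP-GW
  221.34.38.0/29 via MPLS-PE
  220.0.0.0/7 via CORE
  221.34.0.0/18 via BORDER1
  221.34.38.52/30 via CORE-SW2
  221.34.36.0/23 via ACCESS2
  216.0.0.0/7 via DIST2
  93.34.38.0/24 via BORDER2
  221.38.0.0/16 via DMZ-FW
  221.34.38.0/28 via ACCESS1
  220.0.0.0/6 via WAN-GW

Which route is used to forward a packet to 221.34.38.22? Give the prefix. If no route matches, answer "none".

221.34.0.0/18

Entries matching 221.34.38.22:
  220.0.0.0/6 (220.0.0.0 - 223.255.255.255)
  220.0.0.0/7 (220.0.0.0 - 221.255.255.255)
  221.32.0.0/11 (221.32.0.0 - 221.63.255.255)
  221.34.0.0/15 (221.34.0.0 - 221.35.255.255)
  221.34.0.0/18 (221.34.0.0 - 221.34.63.255)
Most specific is 221.34.0.0/18.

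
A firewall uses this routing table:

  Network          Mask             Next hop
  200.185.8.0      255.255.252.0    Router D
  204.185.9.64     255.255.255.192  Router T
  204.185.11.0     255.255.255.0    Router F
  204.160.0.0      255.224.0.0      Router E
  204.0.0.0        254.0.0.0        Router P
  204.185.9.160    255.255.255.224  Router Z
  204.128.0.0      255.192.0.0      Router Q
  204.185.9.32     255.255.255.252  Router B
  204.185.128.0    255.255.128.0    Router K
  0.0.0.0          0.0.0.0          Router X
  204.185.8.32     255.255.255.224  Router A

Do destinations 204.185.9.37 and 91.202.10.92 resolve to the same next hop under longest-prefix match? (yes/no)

204.185.9.37: longest match 204.160.0.0/11 -> Router E
91.202.10.92: longest match 0.0.0.0/0 -> Router X

no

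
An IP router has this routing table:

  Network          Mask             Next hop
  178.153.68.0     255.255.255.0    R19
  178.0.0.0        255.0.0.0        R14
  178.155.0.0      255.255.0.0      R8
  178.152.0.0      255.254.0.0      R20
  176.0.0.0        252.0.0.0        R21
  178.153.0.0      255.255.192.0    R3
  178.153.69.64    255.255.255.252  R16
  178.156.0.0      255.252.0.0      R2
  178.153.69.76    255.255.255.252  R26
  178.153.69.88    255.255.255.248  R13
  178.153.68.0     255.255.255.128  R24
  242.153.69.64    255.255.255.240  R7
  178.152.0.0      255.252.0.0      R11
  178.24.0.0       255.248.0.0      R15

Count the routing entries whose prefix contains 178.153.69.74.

Prefixes containing 178.153.69.74:
  176.0.0.0/6 (176.0.0.0 - 179.255.255.255)
  178.0.0.0/8 (178.0.0.0 - 178.255.255.255)
  178.152.0.0/14 (178.152.0.0 - 178.155.255.255)
  178.152.0.0/15 (178.152.0.0 - 178.153.255.255)
Total matching entries: 4.

4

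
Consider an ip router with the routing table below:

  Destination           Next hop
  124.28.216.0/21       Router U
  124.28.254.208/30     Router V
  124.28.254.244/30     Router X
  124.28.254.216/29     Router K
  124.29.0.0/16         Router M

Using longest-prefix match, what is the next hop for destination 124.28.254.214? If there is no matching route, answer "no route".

No entry's prefix contains 124.28.254.214; there is no default route.

no route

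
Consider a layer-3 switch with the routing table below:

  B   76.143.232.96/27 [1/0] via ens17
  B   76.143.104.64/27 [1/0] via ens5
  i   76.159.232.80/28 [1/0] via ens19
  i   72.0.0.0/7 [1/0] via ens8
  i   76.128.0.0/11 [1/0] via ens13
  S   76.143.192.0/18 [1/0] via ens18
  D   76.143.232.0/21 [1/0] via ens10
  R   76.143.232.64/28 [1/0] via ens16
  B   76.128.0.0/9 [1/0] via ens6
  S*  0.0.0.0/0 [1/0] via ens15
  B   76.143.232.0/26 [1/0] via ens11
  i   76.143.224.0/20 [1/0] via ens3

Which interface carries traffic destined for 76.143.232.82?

ens10

Routes whose prefix contains 76.143.232.82:
  0.0.0.0/0 (default, matches everything) -> ens15
  76.128.0.0/9 (76.128.0.0 - 76.255.255.255) -> ens6
  76.128.0.0/11 (76.128.0.0 - 76.159.255.255) -> ens13
  76.143.192.0/18 (76.143.192.0 - 76.143.255.255) -> ens18
  76.143.224.0/20 (76.143.224.0 - 76.143.239.255) -> ens3
  76.143.232.0/21 (76.143.232.0 - 76.143.239.255) -> ens10
More-specific entries that do NOT match:
  76.159.232.80/28 (76.159.232.80 - 76.159.232.95) does not contain 76.143.232.82
  76.143.232.64/28 (76.143.232.64 - 76.143.232.79) does not contain 76.143.232.82
  76.143.232.96/27 (76.143.232.96 - 76.143.232.127) does not contain 76.143.232.82
  76.143.104.64/27 (76.143.104.64 - 76.143.104.95) does not contain 76.143.232.82
  76.143.232.0/26 (76.143.232.0 - 76.143.232.63) does not contain 76.143.232.82
Longest matching prefix is /21 -> interface ens10.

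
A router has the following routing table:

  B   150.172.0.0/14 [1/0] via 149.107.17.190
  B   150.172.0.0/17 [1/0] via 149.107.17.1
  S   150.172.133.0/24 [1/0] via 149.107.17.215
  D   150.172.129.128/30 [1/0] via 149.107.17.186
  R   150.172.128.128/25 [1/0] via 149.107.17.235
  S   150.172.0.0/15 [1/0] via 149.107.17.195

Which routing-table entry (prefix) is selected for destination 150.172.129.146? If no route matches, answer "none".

Entries matching 150.172.129.146:
  150.172.0.0/14 (150.172.0.0 - 150.175.255.255)
  150.172.0.0/15 (150.172.0.0 - 150.173.255.255)
Most specific is 150.172.0.0/15.

150.172.0.0/15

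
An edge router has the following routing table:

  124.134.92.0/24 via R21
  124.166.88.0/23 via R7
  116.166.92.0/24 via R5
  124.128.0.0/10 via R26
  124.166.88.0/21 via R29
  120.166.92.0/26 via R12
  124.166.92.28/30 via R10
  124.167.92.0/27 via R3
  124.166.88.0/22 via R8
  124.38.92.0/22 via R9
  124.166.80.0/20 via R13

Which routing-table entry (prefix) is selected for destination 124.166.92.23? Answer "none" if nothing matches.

Entries matching 124.166.92.23:
  124.128.0.0/10 (124.128.0.0 - 124.191.255.255)
  124.166.80.0/20 (124.166.80.0 - 124.166.95.255)
  124.166.88.0/21 (124.166.88.0 - 124.166.95.255)
Most specific is 124.166.88.0/21.

124.166.88.0/21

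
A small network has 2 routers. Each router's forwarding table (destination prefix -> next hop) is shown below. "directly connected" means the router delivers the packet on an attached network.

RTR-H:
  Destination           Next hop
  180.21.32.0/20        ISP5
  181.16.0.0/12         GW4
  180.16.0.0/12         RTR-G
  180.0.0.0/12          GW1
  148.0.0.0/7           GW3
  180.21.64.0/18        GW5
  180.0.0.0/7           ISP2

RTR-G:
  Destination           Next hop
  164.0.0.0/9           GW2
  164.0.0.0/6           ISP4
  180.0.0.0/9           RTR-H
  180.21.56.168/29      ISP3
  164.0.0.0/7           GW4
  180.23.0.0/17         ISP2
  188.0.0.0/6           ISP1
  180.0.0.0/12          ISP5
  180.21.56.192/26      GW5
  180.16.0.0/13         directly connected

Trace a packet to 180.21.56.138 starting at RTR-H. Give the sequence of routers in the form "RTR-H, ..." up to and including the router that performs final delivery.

At RTR-H: longest match for 180.21.56.138 is 180.16.0.0/12 -> RTR-G
At RTR-G: longest match for 180.21.56.138 is 180.16.0.0/13 -> directly connected

RTR-H, RTR-G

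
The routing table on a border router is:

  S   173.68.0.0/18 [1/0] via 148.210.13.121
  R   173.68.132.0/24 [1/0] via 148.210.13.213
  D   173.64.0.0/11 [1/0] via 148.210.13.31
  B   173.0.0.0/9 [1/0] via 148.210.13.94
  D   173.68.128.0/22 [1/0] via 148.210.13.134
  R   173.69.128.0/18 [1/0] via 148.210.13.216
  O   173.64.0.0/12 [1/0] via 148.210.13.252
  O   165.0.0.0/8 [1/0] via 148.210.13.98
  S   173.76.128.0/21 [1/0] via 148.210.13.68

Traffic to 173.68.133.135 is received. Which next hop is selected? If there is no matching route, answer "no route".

148.210.13.252

Routes whose prefix contains 173.68.133.135:
  173.0.0.0/9 (173.0.0.0 - 173.127.255.255) -> 148.210.13.94
  173.64.0.0/11 (173.64.0.0 - 173.95.255.255) -> 148.210.13.31
  173.64.0.0/12 (173.64.0.0 - 173.79.255.255) -> 148.210.13.252
More-specific entries that do NOT match:
  173.68.132.0/24 (173.68.132.0 - 173.68.132.255) does not contain 173.68.133.135
  173.68.128.0/22 (173.68.128.0 - 173.68.131.255) does not contain 173.68.133.135
  173.76.128.0/21 (173.76.128.0 - 173.76.135.255) does not contain 173.68.133.135
  173.68.0.0/18 (173.68.0.0 - 173.68.63.255) does not contain 173.68.133.135
  173.69.128.0/18 (173.69.128.0 - 173.69.191.255) does not contain 173.68.133.135
Longest matching prefix is /12 -> next hop 148.210.13.252.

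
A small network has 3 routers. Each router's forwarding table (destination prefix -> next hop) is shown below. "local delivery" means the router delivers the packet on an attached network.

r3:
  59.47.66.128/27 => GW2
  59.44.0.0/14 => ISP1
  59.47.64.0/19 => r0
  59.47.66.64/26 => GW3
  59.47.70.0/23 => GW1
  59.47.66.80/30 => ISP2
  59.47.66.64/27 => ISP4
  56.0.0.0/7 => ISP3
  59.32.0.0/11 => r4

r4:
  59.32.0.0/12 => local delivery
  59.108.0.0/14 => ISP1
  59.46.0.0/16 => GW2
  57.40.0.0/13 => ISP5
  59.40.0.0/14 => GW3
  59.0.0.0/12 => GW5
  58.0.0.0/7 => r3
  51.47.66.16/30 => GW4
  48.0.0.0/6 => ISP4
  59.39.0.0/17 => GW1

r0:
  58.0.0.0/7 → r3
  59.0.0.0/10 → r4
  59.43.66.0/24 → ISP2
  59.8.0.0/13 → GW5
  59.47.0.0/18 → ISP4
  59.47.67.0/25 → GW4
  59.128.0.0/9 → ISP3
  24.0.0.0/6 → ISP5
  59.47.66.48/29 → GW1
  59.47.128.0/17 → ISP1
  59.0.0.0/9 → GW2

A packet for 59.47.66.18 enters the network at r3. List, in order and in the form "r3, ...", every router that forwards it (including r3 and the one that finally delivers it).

r3, r0, r4

At r3: longest match for 59.47.66.18 is 59.47.64.0/19 -> r0
At r0: longest match for 59.47.66.18 is 59.0.0.0/10 -> r4
At r4: longest match for 59.47.66.18 is 59.32.0.0/12 -> local delivery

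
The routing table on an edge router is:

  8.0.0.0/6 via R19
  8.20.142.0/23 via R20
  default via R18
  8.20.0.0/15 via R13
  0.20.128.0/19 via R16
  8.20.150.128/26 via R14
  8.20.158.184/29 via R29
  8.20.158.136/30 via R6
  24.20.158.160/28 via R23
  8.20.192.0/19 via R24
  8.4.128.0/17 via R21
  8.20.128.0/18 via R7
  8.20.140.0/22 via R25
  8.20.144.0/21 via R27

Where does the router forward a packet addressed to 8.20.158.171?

R7

Routes whose prefix contains 8.20.158.171:
  0.0.0.0/0 (default, matches everything) -> R18
  8.0.0.0/6 (8.0.0.0 - 11.255.255.255) -> R19
  8.20.0.0/15 (8.20.0.0 - 8.21.255.255) -> R13
  8.20.128.0/18 (8.20.128.0 - 8.20.191.255) -> R7
More-specific entries that do NOT match:
  8.20.158.136/30 (8.20.158.136 - 8.20.158.139) does not contain 8.20.158.171
  8.20.158.184/29 (8.20.158.184 - 8.20.158.191) does not contain 8.20.158.171
  24.20.158.160/28 (24.20.158.160 - 24.20.158.175) does not contain 8.20.158.171
  8.20.150.128/26 (8.20.150.128 - 8.20.150.191) does not contain 8.20.158.171
  8.20.142.0/23 (8.20.142.0 - 8.20.143.255) does not contain 8.20.158.171
  8.20.140.0/22 (8.20.140.0 - 8.20.143.255) does not contain 8.20.158.171
  8.20.144.0/21 (8.20.144.0 - 8.20.151.255) does not contain 8.20.158.171
  0.20.128.0/19 (0.20.128.0 - 0.20.159.255) does not contain 8.20.158.171
  8.20.192.0/19 (8.20.192.0 - 8.20.223.255) does not contain 8.20.158.171
Longest matching prefix is /18 -> next hop R7.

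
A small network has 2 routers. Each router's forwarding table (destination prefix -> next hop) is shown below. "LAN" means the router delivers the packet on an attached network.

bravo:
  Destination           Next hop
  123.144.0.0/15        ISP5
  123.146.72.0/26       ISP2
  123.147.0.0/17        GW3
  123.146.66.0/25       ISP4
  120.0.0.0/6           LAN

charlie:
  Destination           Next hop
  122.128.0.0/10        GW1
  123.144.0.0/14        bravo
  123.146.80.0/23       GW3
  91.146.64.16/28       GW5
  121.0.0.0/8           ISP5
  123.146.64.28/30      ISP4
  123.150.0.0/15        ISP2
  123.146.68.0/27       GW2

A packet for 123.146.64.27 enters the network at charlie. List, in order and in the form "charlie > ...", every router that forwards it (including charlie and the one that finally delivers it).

At charlie: longest match for 123.146.64.27 is 123.144.0.0/14 -> bravo
At bravo: longest match for 123.146.64.27 is 120.0.0.0/6 -> LAN

charlie > bravo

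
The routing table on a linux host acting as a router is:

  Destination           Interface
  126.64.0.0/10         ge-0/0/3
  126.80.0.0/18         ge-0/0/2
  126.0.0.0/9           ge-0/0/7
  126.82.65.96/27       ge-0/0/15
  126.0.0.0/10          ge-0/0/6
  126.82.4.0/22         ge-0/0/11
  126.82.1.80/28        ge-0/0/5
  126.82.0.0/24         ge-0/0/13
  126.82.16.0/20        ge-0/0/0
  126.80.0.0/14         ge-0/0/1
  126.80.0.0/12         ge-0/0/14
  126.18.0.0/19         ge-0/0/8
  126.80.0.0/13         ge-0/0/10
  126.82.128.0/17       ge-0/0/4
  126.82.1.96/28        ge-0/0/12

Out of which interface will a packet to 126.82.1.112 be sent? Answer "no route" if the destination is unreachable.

ge-0/0/1

Routes whose prefix contains 126.82.1.112:
  126.0.0.0/9 (126.0.0.0 - 126.127.255.255) -> ge-0/0/7
  126.64.0.0/10 (126.64.0.0 - 126.127.255.255) -> ge-0/0/3
  126.80.0.0/12 (126.80.0.0 - 126.95.255.255) -> ge-0/0/14
  126.80.0.0/13 (126.80.0.0 - 126.87.255.255) -> ge-0/0/10
  126.80.0.0/14 (126.80.0.0 - 126.83.255.255) -> ge-0/0/1
More-specific entries that do NOT match:
  126.82.1.80/28 (126.82.1.80 - 126.82.1.95) does not contain 126.82.1.112
  126.82.1.96/28 (126.82.1.96 - 126.82.1.111) does not contain 126.82.1.112
  126.82.65.96/27 (126.82.65.96 - 126.82.65.127) does not contain 126.82.1.112
  126.82.0.0/24 (126.82.0.0 - 126.82.0.255) does not contain 126.82.1.112
  126.82.4.0/22 (126.82.4.0 - 126.82.7.255) does not contain 126.82.1.112
  126.82.16.0/20 (126.82.16.0 - 126.82.31.255) does not contain 126.82.1.112
  126.18.0.0/19 (126.18.0.0 - 126.18.31.255) does not contain 126.82.1.112
  126.80.0.0/18 (126.80.0.0 - 126.80.63.255) does not contain 126.82.1.112
  126.82.128.0/17 (126.82.128.0 - 126.82.255.255) does not contain 126.82.1.112
Longest matching prefix is /14 -> interface ge-0/0/1.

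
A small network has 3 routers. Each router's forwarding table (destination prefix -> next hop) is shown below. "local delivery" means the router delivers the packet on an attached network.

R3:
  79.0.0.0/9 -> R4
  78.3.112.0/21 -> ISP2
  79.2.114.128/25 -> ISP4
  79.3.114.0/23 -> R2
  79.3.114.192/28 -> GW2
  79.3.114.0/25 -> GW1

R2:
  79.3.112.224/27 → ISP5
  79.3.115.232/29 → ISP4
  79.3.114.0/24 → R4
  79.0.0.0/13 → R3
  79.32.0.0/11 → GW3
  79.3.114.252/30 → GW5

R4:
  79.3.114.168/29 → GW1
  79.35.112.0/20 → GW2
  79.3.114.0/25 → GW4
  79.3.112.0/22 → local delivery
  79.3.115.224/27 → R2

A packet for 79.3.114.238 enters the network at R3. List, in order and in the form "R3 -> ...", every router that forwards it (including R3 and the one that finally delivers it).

R3 -> R2 -> R4

At R3: longest match for 79.3.114.238 is 79.3.114.0/23 -> R2
At R2: longest match for 79.3.114.238 is 79.3.114.0/24 -> R4
At R4: longest match for 79.3.114.238 is 79.3.112.0/22 -> local delivery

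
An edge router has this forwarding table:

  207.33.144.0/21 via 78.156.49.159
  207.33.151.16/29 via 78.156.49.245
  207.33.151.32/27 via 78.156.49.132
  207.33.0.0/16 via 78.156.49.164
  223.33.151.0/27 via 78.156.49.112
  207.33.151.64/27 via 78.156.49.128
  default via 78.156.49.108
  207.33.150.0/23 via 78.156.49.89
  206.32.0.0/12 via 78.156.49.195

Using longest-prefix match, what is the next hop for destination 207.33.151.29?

Routes whose prefix contains 207.33.151.29:
  0.0.0.0/0 (default, matches everything) -> 78.156.49.108
  207.33.0.0/16 (207.33.0.0 - 207.33.255.255) -> 78.156.49.164
  207.33.144.0/21 (207.33.144.0 - 207.33.151.255) -> 78.156.49.159
  207.33.150.0/23 (207.33.150.0 - 207.33.151.255) -> 78.156.49.89
More-specific entries that do NOT match:
  207.33.151.16/29 (207.33.151.16 - 207.33.151.23) does not contain 207.33.151.29
  207.33.151.32/27 (207.33.151.32 - 207.33.151.63) does not contain 207.33.151.29
  223.33.151.0/27 (223.33.151.0 - 223.33.151.31) does not contain 207.33.151.29
  207.33.151.64/27 (207.33.151.64 - 207.33.151.95) does not contain 207.33.151.29
Longest matching prefix is /23 -> next hop 78.156.49.89.

78.156.49.89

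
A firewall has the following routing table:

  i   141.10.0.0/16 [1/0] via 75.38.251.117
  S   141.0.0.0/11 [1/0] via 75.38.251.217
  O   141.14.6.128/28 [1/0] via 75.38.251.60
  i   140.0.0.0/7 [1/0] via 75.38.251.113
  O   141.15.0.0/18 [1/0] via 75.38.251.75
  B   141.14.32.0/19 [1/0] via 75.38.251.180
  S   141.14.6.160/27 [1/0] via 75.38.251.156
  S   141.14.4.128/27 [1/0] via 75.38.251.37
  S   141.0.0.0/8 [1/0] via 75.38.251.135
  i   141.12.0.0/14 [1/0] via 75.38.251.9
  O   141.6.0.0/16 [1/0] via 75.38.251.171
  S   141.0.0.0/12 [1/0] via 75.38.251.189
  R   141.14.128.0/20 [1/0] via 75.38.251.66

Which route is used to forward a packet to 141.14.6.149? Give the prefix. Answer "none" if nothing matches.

Entries matching 141.14.6.149:
  140.0.0.0/7 (140.0.0.0 - 141.255.255.255)
  141.0.0.0/8 (141.0.0.0 - 141.255.255.255)
  141.0.0.0/11 (141.0.0.0 - 141.31.255.255)
  141.0.0.0/12 (141.0.0.0 - 141.15.255.255)
  141.12.0.0/14 (141.12.0.0 - 141.15.255.255)
Most specific is 141.12.0.0/14.

141.12.0.0/14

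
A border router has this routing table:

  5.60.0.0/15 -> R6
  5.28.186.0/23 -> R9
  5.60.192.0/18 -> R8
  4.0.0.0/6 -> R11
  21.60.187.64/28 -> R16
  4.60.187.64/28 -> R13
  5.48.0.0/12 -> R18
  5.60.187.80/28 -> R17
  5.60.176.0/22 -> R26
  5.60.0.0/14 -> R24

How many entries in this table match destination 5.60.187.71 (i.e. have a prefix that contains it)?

4

Prefixes containing 5.60.187.71:
  4.0.0.0/6 (4.0.0.0 - 7.255.255.255)
  5.48.0.0/12 (5.48.0.0 - 5.63.255.255)
  5.60.0.0/14 (5.60.0.0 - 5.63.255.255)
  5.60.0.0/15 (5.60.0.0 - 5.61.255.255)
Total matching entries: 4.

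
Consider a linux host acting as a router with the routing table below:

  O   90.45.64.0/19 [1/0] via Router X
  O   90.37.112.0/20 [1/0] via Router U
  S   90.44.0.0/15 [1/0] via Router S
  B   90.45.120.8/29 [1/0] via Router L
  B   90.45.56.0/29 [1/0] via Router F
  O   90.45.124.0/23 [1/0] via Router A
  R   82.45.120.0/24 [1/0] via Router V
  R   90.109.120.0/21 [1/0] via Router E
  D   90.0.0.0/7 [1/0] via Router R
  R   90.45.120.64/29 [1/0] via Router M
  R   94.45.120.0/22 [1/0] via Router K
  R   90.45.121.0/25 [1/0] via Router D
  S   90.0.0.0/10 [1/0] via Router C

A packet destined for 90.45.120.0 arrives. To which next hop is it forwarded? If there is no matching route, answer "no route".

Router S

Routes whose prefix contains 90.45.120.0:
  90.0.0.0/7 (90.0.0.0 - 91.255.255.255) -> Router R
  90.0.0.0/10 (90.0.0.0 - 90.63.255.255) -> Router C
  90.44.0.0/15 (90.44.0.0 - 90.45.255.255) -> Router S
More-specific entries that do NOT match:
  90.45.120.8/29 (90.45.120.8 - 90.45.120.15) does not contain 90.45.120.0
  90.45.56.0/29 (90.45.56.0 - 90.45.56.7) does not contain 90.45.120.0
  90.45.120.64/29 (90.45.120.64 - 90.45.120.71) does not contain 90.45.120.0
  90.45.121.0/25 (90.45.121.0 - 90.45.121.127) does not contain 90.45.120.0
  82.45.120.0/24 (82.45.120.0 - 82.45.120.255) does not contain 90.45.120.0
  90.45.124.0/23 (90.45.124.0 - 90.45.125.255) does not contain 90.45.120.0
  94.45.120.0/22 (94.45.120.0 - 94.45.123.255) does not contain 90.45.120.0
  90.109.120.0/21 (90.109.120.0 - 90.109.127.255) does not contain 90.45.120.0
  90.37.112.0/20 (90.37.112.0 - 90.37.127.255) does not contain 90.45.120.0
  90.45.64.0/19 (90.45.64.0 - 90.45.95.255) does not contain 90.45.120.0
Longest matching prefix is /15 -> next hop Router S.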